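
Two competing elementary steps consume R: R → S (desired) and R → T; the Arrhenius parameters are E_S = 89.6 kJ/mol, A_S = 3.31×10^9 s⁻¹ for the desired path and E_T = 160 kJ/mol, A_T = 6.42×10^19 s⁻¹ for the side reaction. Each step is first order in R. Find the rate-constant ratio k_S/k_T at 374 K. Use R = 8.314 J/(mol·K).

0.351

Since both paths have the same order in R, the concentration cancels and S_{S/T} = k_S/k_T = (A_S/A_T)·exp[(E_T−E_S)/(RT)].
(E_T−E_S)/(RT) = (160−89.6)×10³/(8.314×374) = 70400/3109 = 22.64.
k_S/k_T = (3.31×10^9/6.42×10^19)·exp(22.64) = 5.156×10^-11 × 6.804×10^9 = 0.351.
Since E_S < E_T, lowering the temperature improves selectivity toward S.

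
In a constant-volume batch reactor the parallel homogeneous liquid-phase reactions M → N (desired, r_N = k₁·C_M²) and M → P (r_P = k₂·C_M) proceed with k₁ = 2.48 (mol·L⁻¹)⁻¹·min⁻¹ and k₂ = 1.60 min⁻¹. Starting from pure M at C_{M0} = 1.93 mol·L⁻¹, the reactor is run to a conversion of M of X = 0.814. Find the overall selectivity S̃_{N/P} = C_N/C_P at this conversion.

C_M = C_{M0}(1−X) = 0.3590 mol·L⁻¹.
Along a PFR/batch, dC_P/dC_M = −r_P/(r_N+r_P) = −k₂/(k₂+k₁·C_M).
Integrating from C_{M0} to C_M: C_P = (1.60/2.48)·ln[(1.60+2.48·1.93)/(1.60+2.48·0.359)] = 0.6452·ln(6.386/2.490) = 0.6076 mol·L⁻¹.
Then C_N = (C_{M0}−C_M) − C_P = 1.571 − 0.6076 = 0.9634 mol·L⁻¹.
S̃_{N/P} = C_N/C_P = 0.9634/0.6076 = 1.59.

1.59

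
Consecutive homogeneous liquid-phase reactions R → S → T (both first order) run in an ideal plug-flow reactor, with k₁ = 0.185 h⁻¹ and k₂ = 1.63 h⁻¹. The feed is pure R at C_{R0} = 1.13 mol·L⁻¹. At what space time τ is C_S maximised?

1.51 h

For first-order series the maximum of C_S occurs at τ_opt = ln(k₂/k₁)/(k₂−k₁).
= ln(1.63/0.185)/(1.63−0.185) = ln(8.811)/1.445 = 2.176/1.445 = 1.51 h.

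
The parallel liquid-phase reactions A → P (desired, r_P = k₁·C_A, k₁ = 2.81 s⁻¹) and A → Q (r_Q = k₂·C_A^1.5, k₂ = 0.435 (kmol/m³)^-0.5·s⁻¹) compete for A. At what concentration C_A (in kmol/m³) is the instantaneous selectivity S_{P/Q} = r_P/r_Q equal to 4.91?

S_{P/Q} = (k₁/k₂)·C_A^-0.5 ⇒ C_A = (S·k₂/k₁)^(-2).
= (4.91×0.435/2.81)^(-2) = (0.7601)^(-2) = 1.73 kmol/m³.

1.73 kmol/m³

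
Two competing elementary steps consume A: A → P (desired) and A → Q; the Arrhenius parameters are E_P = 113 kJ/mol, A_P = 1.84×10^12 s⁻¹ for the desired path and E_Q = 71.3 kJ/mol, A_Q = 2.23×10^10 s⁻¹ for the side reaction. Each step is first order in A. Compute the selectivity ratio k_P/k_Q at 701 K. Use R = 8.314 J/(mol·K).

Since both paths have the same order in A, the concentration cancels and S_{P/Q} = k_P/k_Q = (A_P/A_Q)·exp[(E_Q−E_P)/(RT)].
(E_Q−E_P)/(RT) = (71.3−113)×10³/(8.314×701) = -41700/5828 = -7.155.
k_P/k_Q = (1.84×10^12/2.23×10^10)·exp(-7.155) = 82.51 × 7.810×10^-4 = 0.0644.
Since E_P > E_Q, raising the temperature improves selectivity toward P.

0.0644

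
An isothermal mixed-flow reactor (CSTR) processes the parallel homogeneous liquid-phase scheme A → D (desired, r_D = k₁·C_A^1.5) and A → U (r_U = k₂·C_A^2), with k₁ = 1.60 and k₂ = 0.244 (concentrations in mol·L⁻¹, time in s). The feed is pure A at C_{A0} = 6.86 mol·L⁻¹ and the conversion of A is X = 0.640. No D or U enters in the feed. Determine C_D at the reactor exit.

Exit C_A = C_{A0}(1−X) = 6.86×0.360 = 2.470 mol·L⁻¹.
A CSTR operates uniformly at the exit composition, giving r_D = 6.210 and r_U = 1.488 (each k·C_A^n at C_A = 2.470).
Fraction of consumed A going to D: r_D/(r_D+r_U) = 0.8067.
C_D = 0.8067·C_{A0}·X = 0.8067×6.86×0.640 = 3.54 mol·L⁻¹.

3.54 mol·L⁻¹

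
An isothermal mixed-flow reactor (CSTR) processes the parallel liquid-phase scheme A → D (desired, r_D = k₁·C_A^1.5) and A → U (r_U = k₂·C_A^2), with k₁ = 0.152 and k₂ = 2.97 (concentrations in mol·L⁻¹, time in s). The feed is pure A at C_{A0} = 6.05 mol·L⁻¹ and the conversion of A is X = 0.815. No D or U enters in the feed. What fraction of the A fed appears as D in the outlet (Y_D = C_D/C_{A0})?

Exit C_A = C_{A0}(1−X) = 6.05×0.185 = 1.119 mol·L⁻¹.
In a CSTR the entire volume is at exit conditions, so r_D = 0.152×1.119^1.5 = 0.1800 and r_U = 2.97×1.119^2 = 3.721.
Fraction of consumed A going to D: r_D/(r_D+r_U) = 0.04614.
C_D = 0.04614·C_{A0}·X = 0.04614×6.05×0.815 = 0.228 mol·L⁻¹; Y_D = C_D/C_{A0} = 0.0376.

0.0376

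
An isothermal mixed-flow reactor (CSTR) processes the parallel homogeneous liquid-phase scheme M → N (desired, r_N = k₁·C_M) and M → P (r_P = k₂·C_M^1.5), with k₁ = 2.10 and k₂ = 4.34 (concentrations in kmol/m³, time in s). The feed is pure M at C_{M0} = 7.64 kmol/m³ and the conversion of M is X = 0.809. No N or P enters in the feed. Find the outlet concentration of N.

1.77 kmol/m³

Exit C_M = C_{M0}(1−X) = 7.64×0.191 = 1.459 kmol/m³.
A CSTR operates uniformly at the exit composition, giving r_N = 3.064 and r_P = 7.650 (each k·C_M^n at C_M = 1.459).
Fraction of consumed M going to N: r_N/(r_N+r_P) = 0.2860.
C_N = 0.2860·C_{M0}·X = 0.2860×7.64×0.809 = 1.77 kmol/m³.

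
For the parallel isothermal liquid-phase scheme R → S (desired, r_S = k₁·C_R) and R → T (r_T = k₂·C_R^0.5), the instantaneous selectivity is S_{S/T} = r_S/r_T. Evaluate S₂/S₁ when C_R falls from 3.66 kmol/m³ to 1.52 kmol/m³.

S_{S/T} = (k₁/k₂)·C_R^0.5, so S₂/S₁ = (C_{R,2}/C_{R,1})^0.5.
= (1.52/3.66)^0.5 = (0.4153)^0.5 = 0.644.
Selectivity toward S falls as C_R falls — high-concentration operation is favoured.

0.644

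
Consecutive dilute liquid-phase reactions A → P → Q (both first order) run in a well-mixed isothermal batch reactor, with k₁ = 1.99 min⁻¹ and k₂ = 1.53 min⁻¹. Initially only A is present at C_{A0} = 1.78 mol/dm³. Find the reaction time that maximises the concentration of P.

The intermediate peaks when r₁ = r₂, i.e. k₁e^(−k₁t) = k₂e^(−k₂t), giving t_opt = ln(k₂/k₁)/(k₂−k₁).
= ln(1.53/1.99)/(1.53−1.99) = ln(0.7688)/-0.4600 = -0.2629/-0.4600 = 0.571 min.

0.571 min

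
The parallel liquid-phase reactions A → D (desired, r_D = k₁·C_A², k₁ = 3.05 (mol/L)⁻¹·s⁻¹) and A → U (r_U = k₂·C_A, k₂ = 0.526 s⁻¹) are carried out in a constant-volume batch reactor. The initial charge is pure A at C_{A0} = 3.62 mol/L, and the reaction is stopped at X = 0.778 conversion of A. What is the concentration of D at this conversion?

C_A = C_{A0}(1−X) = 0.8036 mol/L.
Along a PFR/batch, dC_U/dC_A = −r_U/(r_D+r_U) = −k₂/(k₂+k₁·C_A).
Integrating from C_{A0} to C_A: C_U = (0.526/3.05)·ln[(0.526+3.05·3.62)/(0.526+3.05·0.804)] = 0.1725·ln(11.57/2.977) = 0.2341 mol/L.
Then C_D = (C_{A0}−C_A) − C_U = 2.816 − 0.2341 = 2.582 mol/L.

2.58 mol/L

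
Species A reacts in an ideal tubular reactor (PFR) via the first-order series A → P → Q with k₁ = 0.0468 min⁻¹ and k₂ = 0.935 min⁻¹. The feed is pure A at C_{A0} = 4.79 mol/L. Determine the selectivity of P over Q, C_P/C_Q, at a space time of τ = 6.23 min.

0.183

The intermediate concentration in a first-order A→B→C sequence is C_P = k₁C_{A0}(e^(−k₁τ) − e^(−k₂τ))/(k₂−k₁).
e^(−k₁τ) = e^(−0.0468×6.23) = e^(−0.2916) = 0.7471; e^(−k₂τ) = e^(−5.825) = 0.002953.
C_P = 0.0468×4.79/(0.935−0.0468) × (0.7471−0.002953) = 0.2524×0.7441 = 0.1878 mol/L.
C_A = C_{A0}e^(−k₁τ) = 3.579 mol/L, so C_Q = C_{A0}−C_A−C_P = 1.024 mol/L; C_P/C_Q = 0.183.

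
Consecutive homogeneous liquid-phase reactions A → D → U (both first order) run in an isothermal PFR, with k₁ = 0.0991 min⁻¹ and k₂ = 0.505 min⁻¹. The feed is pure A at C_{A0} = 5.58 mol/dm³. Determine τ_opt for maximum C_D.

4.01 min

For first-order series the maximum of C_D occurs at τ_opt = ln(k₂/k₁)/(k₂−k₁).
= ln(0.505/0.0991)/(0.505−0.0991) = ln(5.096)/0.4059 = 1.628/0.4059 = 4.01 min.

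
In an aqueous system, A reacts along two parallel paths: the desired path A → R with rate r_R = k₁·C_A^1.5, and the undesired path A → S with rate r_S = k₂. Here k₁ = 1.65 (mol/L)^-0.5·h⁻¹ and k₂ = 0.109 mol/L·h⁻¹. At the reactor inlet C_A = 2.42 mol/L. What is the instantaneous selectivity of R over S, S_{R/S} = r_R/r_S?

S_{R/S} = r_R/r_S = (k₁·C_A^1.5)/(k₂) = (k₁/k₂)·C_A^1.5.
= (1.65×2.420^1.5) / (0.109) = 6.212/0.1090 = 57.0.

57.0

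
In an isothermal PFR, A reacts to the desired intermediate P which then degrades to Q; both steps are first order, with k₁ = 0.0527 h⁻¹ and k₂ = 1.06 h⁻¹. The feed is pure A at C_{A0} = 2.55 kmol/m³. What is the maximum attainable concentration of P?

0.108 kmol/m³

Evaluating C_P at τ_opt = ln(k₂/k₁)/(k₂−k₁) gives C_{P,max}/C_{A0} = (k₁/k₂)^[k₂/(k₂−k₁)].
= (0.0527/1.06)^(1.06/(1.06−0.0527)) = (0.04972)^(1.052) = 0.04249.
C_{P,max} = 0.04249×2.55 = 0.108 kmol/m³.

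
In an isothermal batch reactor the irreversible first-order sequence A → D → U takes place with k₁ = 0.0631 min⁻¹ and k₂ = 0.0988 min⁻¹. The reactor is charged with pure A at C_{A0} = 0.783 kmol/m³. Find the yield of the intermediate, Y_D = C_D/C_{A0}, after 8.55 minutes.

Solving the coupled first-order balances gives C_D(t) = [k₁/(k₂−k₁)]·C_{A0}·(e^(−k₁t) − e^(−k₂t)).
e^(−k₁t) = e^(−0.0631×8.55) = e^(−0.5395) = 0.5830; e^(−k₂t) = e^(−0.8447) = 0.4297.
C_D = 0.0631×0.783/(0.0988−0.0631) × (0.5830−0.4297) = 1.384×0.1534 = 0.2123 kmol/m³.
Y_D = C_D/C_{A0} = 0.2123/0.783 = 0.271.

0.271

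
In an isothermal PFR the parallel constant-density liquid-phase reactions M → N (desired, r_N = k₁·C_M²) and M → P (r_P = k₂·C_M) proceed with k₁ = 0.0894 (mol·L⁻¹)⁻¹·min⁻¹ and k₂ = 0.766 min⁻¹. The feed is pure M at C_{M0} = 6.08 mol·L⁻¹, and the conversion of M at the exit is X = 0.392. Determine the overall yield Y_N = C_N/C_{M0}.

C_M = C_{M0}(1−X) = 3.697 mol·L⁻¹.
Along a PFR/batch, dC_P/dC_M = −r_P/(r_N+r_P) = −k₂/(k₂+k₁·C_M).
Integrating from C_{M0} to C_M: C_P = (0.766/0.0894)·ln[(0.766+0.0894·6.08)/(0.766+0.0894·3.70)] = 8.568·ln(1.310/1.096) = 1.522 mol·L⁻¹.
Then C_N = (C_{M0}−C_M) − C_P = 2.383 − 1.522 = 0.8618 mol·L⁻¹.
Y_N = C_N/C_{M0} = 0.8618/6.08 = 0.142.

0.142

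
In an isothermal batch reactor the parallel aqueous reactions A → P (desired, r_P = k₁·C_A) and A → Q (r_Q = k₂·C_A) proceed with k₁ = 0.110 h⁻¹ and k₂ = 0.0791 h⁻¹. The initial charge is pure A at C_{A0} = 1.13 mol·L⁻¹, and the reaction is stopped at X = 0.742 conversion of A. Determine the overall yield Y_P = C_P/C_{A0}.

C_A = C_{A0}(1−X) = 0.2915 mol·L⁻¹.
Both paths are first order in A, so the instantaneous fraction to P is constant: dC_P/d(−C_A) = k₁/(k₁+k₂) = 0.5817.
C_P = 0.5817·(C_{A0}−C_A) = 0.5817×0.8385 = 0.488 mol·L⁻¹.
Y_P = C_P/C_{A0} = 0.4877/1.13 = 0.432.

0.432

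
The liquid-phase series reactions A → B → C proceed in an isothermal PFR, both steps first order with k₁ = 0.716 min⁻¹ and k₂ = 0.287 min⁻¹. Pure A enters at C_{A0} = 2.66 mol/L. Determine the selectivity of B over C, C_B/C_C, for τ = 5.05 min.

0.554

The intermediate concentration in a first-order A→B→C sequence is C_B = k₁C_{A0}(e^(−k₁τ) − e^(−k₂τ))/(k₂−k₁).
e^(−k₁τ) = e^(−0.716×5.05) = e^(−3.616) = 0.02690; e^(−k₂τ) = e^(−1.449) = 0.2347.
C_B = 0.716×2.66/(0.287−0.716) × (0.02690−0.2347) = (-4.440)×(-0.2078) = 0.9227 mol/L.
C_A = C_{A0}e^(−k₁τ) = 0.07154 mol/L, so C_C = C_{A0}−C_A−C_B = 1.666 mol/L; C_B/C_C = 0.554.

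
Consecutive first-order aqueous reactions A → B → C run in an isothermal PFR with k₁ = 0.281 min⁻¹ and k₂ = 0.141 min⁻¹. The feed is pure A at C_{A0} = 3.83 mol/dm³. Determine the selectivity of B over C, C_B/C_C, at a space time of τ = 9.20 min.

0.753

For first-order series with pure A initially, C_B(τ) = k₁C_{A0}/(k₂−k₁)·(e^(−k₁τ) − e^(−k₂τ)).
e^(−k₁τ) = e^(−0.281×9.20) = e^(−2.585) = 0.07538; e^(−k₂τ) = e^(−1.297) = 0.2733.
C_B = 0.281×3.83/(0.141−0.281) × (0.07538−0.2733) = (-7.687)×(-0.1979) = 1.521 mol/dm³.
C_A = C_{A0}e^(−k₁τ) = 0.2887 mol/dm³, so C_C = C_{A0}−C_A−C_B = 2.020 mol/dm³; C_B/C_C = 0.753.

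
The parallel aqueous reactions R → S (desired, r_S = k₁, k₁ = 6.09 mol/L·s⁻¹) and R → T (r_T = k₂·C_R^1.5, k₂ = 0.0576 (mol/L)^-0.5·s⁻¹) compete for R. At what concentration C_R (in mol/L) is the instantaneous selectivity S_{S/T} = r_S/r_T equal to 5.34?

7.32 mol/L

S_{S/T} = (k₁/k₂)·C_R^-1.5 ⇒ C_R = (S·k₂/k₁)^(1/(-1.5)).
= (5.34×0.0576/6.09)^(-0.6667) = (0.05051)^(-0.6667) = 7.32 mol/L.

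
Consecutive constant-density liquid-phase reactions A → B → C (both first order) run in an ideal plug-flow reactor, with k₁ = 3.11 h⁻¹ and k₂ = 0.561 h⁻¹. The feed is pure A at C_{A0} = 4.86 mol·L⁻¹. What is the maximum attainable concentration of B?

3.33 mol·L⁻¹

Evaluating C_B at τ_opt = ln(k₂/k₁)/(k₂−k₁) gives C_{B,max}/C_{A0} = (k₁/k₂)^[k₂/(k₂−k₁)].
= (3.11/0.561)^(0.561/(0.561−3.11)) = (5.544)^(-0.2201) = 0.6860.
C_{B,max} = 0.6860×4.86 = 3.33 mol·L⁻¹.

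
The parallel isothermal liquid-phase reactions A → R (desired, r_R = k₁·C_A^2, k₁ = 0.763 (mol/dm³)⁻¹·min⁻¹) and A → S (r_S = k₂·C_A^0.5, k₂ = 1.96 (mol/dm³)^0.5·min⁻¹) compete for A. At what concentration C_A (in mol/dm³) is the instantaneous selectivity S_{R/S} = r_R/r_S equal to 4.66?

5.23 mol/dm³

S_{R/S} = (k₁/k₂)·C_A^1.5 ⇒ C_A = (S·k₂/k₁)^(1/1.5).
= (4.66×1.96/0.763)^(0.6667) = (11.97)^(0.6667) = 5.23 mol/dm³.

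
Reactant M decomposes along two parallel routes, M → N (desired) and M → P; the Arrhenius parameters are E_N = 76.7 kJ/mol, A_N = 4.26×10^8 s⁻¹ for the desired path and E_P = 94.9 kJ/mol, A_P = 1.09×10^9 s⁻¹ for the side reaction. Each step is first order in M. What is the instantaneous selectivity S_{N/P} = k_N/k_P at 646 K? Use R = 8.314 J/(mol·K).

With equal orders, S_{N/P} = k_N/k_P = (A_N/A_P)·exp[(E_P−E_N)/(RT)].
(E_P−E_N)/(RT) = (94.9−76.7)×10³/(8.314×646) = 18200/5371 = 3.389.
k_N/k_P = (4.26×10^8/1.09×10^9)·exp(3.389) = 0.3908 × 29.63 = 11.6.
Since E_N < E_P, lowering the temperature improves selectivity toward N.

11.6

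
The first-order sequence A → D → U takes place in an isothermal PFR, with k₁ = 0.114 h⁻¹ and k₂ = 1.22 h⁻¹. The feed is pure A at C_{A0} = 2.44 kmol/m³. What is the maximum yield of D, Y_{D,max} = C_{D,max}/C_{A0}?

0.0732

At the optimum, C_{D,max}/C_{A0} = (k₁/k₂)^[k₂/(k₂−k₁)].
= (0.114/1.22)^(1.22/(1.22−0.114)) = (0.09344)^(1.103) = 0.07319.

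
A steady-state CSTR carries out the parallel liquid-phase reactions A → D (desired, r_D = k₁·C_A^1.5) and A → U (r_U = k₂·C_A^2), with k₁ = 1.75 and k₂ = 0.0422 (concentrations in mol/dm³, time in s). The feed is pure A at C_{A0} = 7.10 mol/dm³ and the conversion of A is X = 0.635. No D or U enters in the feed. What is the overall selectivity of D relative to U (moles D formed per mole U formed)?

25.8

Exit C_A = C_{A0}(1−X) = 7.10×0.365 = 2.591 mol/dm³.
A CSTR operates uniformly at the exit composition, giving r_D = 7.301 and r_U = 0.2834 (each k·C_A^n at C_A = 2.591).
Overall selectivity = C_D/C_U = r_Dτ/(r_Uτ) = r_D/r_U = 25.8.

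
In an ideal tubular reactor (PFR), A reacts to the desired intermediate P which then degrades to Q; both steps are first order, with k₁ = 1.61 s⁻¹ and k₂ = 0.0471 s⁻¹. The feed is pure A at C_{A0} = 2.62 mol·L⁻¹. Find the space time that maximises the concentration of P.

The intermediate peaks when r₁ = r₂, i.e. k₁e^(−k₁τ) = k₂e^(−k₂τ), giving τ_opt = ln(k₂/k₁)/(k₂−k₁).
= ln(0.0471/1.61)/(0.0471−1.61) = ln(0.02925)/-1.563 = -3.532/-1.563 = 2.26 s.

2.26 s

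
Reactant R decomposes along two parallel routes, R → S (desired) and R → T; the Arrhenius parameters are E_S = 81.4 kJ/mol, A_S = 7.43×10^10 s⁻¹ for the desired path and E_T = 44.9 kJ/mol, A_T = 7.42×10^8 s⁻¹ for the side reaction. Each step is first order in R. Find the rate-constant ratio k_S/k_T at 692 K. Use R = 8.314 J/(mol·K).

0.176

With equal orders, S_{S/T} = k_S/k_T = (A_S/A_T)·exp[(E_T−E_S)/(RT)].
(E_T−E_S)/(RT) = (44.9−81.4)×10³/(8.314×692) = -36500/5753 = -6.344.
k_S/k_T = (7.43×10^10/7.42×10^8)·exp(-6.344) = 100.1 × 0.001757 = 0.176.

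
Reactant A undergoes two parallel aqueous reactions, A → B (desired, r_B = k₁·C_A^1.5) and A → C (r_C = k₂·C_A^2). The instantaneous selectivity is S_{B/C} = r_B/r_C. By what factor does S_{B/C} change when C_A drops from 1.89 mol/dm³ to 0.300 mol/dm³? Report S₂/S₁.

2.51

S_{B/C} = (k₁/k₂)·C_A^-0.5, so S₂/S₁ = (C_{A,2}/C_{A,1})^-0.5.
= (0.300/1.89)^(-0.5) = (0.1587)^(-0.5) = 2.51.
Selectivity toward B rises as C_A falls — low-concentration operation is favoured.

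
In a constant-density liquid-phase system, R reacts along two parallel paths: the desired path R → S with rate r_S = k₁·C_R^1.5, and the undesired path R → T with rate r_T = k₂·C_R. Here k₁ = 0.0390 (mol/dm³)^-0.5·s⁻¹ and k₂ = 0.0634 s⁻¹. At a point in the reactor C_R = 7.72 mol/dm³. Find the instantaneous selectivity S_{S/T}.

S_{S/T} = r_S/r_T = (k₁·C_R^1.5)/(k₂·C_R) = (k₁/k₂)·C_R^0.5.
= (0.0390×7.720^1.5) / (0.0634×7.720) = 0.8365/0.4894 = 1.71.
Since the desired path is higher order in R, keeping C_R high (PFR or concentrated feed) favours S.

1.71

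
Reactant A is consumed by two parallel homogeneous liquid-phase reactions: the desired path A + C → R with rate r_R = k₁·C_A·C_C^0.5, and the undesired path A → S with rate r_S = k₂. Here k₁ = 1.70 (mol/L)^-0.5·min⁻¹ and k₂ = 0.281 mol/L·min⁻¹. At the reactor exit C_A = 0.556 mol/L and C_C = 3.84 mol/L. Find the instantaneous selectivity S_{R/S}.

S_{R/S} = r_R/r_S = (k₁·C_A·C_C^0.5)/(k₂) = (k₁/k₂)·C_A·C_C^0.5.
= (1.70×0.5560×3.840^0.5) / (0.281) = 1.852/0.2810 = 6.59.

6.59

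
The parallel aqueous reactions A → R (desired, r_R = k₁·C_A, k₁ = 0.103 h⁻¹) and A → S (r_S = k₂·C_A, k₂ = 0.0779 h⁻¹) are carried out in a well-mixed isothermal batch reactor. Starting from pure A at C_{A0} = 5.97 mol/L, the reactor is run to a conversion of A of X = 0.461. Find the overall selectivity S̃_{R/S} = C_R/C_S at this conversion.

C_A = C_{A0}(1−X) = 3.218 mol/L.
Both paths are first order in A, so the instantaneous fraction to R is constant: dC_R/d(−C_A) = k₁/(k₁+k₂) = 0.5694.
C_R = 0.5694·(C_{A0}−C_A) = 0.5694×2.752 = 1.57 mol/L.
C_S = (C_{A0}−C_A)−C_R = 1.185 mol/L; S̃_{R/S} = 1.567/1.185 = 1.32.

1.32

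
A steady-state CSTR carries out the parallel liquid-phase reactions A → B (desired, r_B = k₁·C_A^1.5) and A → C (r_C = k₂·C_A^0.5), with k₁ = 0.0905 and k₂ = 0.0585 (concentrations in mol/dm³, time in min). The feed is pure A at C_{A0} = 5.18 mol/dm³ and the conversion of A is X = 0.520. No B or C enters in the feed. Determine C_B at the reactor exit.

Exit C_A = C_{A0}(1−X) = 5.18×0.480 = 2.486 mol/dm³.
Rates in a CSTR are evaluated at the outlet concentration: r_B = 0.0905×2.486^1.5 = 0.3548, r_C = 0.0585×2.486^0.5 = 0.09224.
Fraction of consumed A going to B: r_B/(r_B+r_C) = 0.7937.
C_B = 0.7937·C_{A0}·X = 0.7937×5.18×0.520 = 2.14 mol/dm³.

2.14 mol/dm³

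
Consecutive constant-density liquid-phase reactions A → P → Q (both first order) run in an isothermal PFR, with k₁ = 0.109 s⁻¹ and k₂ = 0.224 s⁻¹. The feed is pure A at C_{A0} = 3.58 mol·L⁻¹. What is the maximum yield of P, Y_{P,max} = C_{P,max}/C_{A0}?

For a first-order series the maximum intermediate yield is C_{P,max}/C_{A0} = (k₁/k₂)^[k₂/(k₂−k₁)].
= (0.109/0.224)^(0.224/(0.224−0.109)) = (0.4866)^(1.948) = 0.2459.

0.246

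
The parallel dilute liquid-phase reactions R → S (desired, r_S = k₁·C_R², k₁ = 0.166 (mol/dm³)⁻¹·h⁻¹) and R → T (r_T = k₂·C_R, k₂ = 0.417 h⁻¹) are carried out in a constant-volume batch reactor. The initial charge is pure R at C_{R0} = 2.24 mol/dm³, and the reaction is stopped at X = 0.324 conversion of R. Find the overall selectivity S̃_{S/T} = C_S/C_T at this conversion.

C_R = C_{R0}(1−X) = 1.514 mol/dm³.
Along a PFR/batch, dC_T/dC_R = −r_T/(r_S+r_T) = −k₂/(k₂+k₁·C_R).
Integrating from C_{R0} to C_R: C_T = (0.417/0.166)·ln[(0.417+0.166·2.24)/(0.417+0.166·1.51)] = 2.512·ln(0.7888/0.6684) = 0.4163 mol/dm³.
Then C_S = (C_{R0}−C_R) − C_T = 0.7258 − 0.4163 = 0.3094 mol/dm³.
S̃_{S/T} = C_S/C_T = 0.3094/0.4163 = 0.743.

0.743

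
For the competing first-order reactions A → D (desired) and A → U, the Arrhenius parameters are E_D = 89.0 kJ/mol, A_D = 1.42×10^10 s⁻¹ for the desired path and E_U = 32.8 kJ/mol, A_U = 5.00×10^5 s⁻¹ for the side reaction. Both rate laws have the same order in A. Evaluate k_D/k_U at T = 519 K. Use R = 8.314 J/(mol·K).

k_D/k_U = (A_D/A_U)·exp[−(E_D−E_U)/(RT)] = (A_D/A_U)·exp[(E_U−E_D)/(RT)].
(E_U−E_D)/(RT) = (32.8−89.0)×10³/(8.314×519) = -56200/4315 = -13.02.
k_D/k_U = (1.42×10^10/5.00×10^5)·exp(-13.02) = 28400 × 2.206×10^-6 = 0.0626.

0.0626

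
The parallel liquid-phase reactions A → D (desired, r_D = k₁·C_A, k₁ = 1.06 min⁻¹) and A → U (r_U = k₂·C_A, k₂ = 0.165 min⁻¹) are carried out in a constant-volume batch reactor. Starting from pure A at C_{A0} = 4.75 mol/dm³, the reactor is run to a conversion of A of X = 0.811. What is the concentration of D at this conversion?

3.33 mol/dm³

C_A = C_{A0}(1−X) = 0.8977 mol/dm³.
Both paths are first order in A, so the instantaneous fraction to D is constant: dC_D/d(−C_A) = k₁/(k₁+k₂) = 0.8653.
C_D = 0.8653·(C_{A0}−C_A) = 0.8653×3.852 = 3.33 mol/dm³.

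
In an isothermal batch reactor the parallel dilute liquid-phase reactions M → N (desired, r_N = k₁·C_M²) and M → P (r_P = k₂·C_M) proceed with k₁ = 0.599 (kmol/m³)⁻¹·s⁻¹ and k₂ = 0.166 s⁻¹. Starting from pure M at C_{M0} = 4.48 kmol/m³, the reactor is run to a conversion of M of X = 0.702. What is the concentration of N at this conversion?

C_M = C_{M0}(1−X) = 1.335 kmol/m³.
Along a PFR/batch, dC_P/dC_M = −r_P/(r_N+r_P) = −k₂/(k₂+k₁·C_M).
Integrating from C_{M0} to C_M: C_P = (0.166/0.599)·ln[(0.166+0.599·4.48)/(0.166+0.599·1.34)] = 0.2771·ln(2.850/0.9657) = 0.2999 kmol/m³.
Then C_N = (C_{M0}−C_M) − C_P = 3.145 − 0.2999 = 2.845 kmol/m³.

2.85 kmol/m³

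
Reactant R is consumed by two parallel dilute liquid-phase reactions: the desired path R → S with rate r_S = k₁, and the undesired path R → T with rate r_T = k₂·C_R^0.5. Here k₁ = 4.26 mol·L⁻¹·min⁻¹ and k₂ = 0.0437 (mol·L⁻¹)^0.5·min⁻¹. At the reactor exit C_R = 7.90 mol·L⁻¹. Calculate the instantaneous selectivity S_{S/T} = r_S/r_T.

S_{S/T} = r_S/r_T = (k₁)/(k₂·C_R^0.5) = (k₁/k₂)·C_R^-0.5.
= (4.26) / (0.0437×7.900^0.5) = 4.260/0.1228 = 34.7.
The undesired path is higher order in R, so low C_R (CSTR or dilute feed) favours S.

34.7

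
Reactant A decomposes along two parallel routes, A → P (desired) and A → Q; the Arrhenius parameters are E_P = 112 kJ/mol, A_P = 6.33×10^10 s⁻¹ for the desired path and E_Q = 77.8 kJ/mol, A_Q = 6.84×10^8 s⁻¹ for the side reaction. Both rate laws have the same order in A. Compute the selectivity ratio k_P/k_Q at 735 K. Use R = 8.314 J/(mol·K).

With equal orders, S_{P/Q} = k_P/k_Q = (A_P/A_Q)·exp[(E_Q−E_P)/(RT)].
(E_Q−E_P)/(RT) = (77.8−112)×10³/(8.314×735) = -34200/6111 = -5.597.
k_P/k_Q = (6.33×10^10/6.84×10^8)·exp(-5.597) = 92.54 × 0.003710 = 0.343.
Since E_P > E_Q, raising the temperature improves selectivity toward P.

0.343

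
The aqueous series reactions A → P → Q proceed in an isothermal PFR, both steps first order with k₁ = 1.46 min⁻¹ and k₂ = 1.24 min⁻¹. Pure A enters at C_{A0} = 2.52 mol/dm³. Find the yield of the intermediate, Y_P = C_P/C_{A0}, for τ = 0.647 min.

The intermediate concentration in a first-order A→B→C sequence is C_P = k₁C_{A0}(e^(−k₁τ) − e^(−k₂τ))/(k₂−k₁).
e^(−k₁τ) = e^(−1.46×0.647) = e^(−0.9446) = 0.3888; e^(−k₂τ) = e^(−0.8023) = 0.4483.
C_P = 1.46×2.52/(1.24−1.46) × (0.3888−0.4483) = (-16.72)×(-0.05948) = 0.9947 mol/dm³.
Y_P = C_P/C_{A0} = 0.9947/2.52 = 0.395.

0.395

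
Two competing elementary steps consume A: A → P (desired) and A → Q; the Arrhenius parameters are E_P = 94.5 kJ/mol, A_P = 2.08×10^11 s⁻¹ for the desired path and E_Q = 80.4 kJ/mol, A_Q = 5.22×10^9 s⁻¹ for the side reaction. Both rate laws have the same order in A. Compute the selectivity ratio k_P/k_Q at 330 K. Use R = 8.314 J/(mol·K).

0.234

k_P/k_Q = (A_P/A_Q)·exp[−(E_P−E_Q)/(RT)] = (A_P/A_Q)·exp[(E_Q−E_P)/(RT)].
(E_Q−E_P)/(RT) = (80.4−94.5)×10³/(8.314×330) = -14100/2744 = -5.139.
k_P/k_Q = (2.08×10^11/5.22×10^9)·exp(-5.139) = 39.85 × 0.005862 = 0.234.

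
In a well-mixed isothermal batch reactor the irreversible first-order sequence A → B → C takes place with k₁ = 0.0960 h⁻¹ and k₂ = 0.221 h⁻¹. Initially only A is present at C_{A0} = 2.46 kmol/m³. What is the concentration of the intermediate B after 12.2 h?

0.458 kmol/m³

For first-order series with pure A initially, C_B(t) = k₁C_{A0}/(k₂−k₁)·(e^(−k₁t) − e^(−k₂t)).
e^(−k₁t) = e^(−0.0960×12.2) = e^(−1.171) = 0.3100; e^(−k₂t) = e^(−2.696) = 0.06746.
C_B = 0.0960×2.46/(0.221−0.0960) × (0.3100−0.06746) = 1.889×0.2425 = 0.4582 kmol/m³.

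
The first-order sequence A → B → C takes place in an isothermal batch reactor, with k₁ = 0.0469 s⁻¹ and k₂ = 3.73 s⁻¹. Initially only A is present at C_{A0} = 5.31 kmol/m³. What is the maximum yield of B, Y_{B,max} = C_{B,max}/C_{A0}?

Evaluating C_B at t_opt = ln(k₂/k₁)/(k₂−k₁) gives C_{B,max}/C_{A0} = (k₁/k₂)^[k₂/(k₂−k₁)].
= (0.0469/3.73)^(3.73/(3.73−0.0469)) = (0.01257)^(1.013) = 0.01189.

0.0119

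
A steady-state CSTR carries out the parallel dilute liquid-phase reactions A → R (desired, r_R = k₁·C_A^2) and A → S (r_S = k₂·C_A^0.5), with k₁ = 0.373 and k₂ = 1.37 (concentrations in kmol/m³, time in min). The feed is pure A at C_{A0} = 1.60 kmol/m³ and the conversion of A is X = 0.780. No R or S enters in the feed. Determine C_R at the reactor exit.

0.0671 kmol/m³

Exit C_A = C_{A0}(1−X) = 1.60×0.220 = 0.3520 kmol/m³.
A CSTR operates uniformly at the exit composition, giving r_R = 0.04622 and r_S = 0.8128 (each k·C_A^n at C_A = 0.3520).
Fraction of consumed A going to R: r_R/(r_R+r_S) = 0.05380.
C_R = 0.05380·C_{A0}·X = 0.05380×1.60×0.780 = 0.0671 kmol/m³.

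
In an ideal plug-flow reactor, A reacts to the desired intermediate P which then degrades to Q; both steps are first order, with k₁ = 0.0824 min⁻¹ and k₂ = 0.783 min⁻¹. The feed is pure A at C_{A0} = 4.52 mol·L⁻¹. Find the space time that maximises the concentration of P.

For first-order series the maximum of C_P occurs at τ_opt = ln(k₂/k₁)/(k₂−k₁).
= ln(0.783/0.0824)/(0.783−0.0824) = ln(9.502)/0.7006 = 2.252/0.7006 = 3.21 min.

3.21 min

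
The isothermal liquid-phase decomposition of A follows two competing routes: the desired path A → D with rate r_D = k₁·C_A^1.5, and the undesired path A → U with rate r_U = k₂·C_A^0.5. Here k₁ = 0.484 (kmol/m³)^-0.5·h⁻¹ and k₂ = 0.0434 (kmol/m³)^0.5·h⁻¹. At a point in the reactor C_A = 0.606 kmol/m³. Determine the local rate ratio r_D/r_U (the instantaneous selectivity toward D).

S_{D/U} = r_D/r_U = (k₁·C_A^1.5)/(k₂·C_A^0.5) = (k₁/k₂)·C_A.
= (0.484×0.6060^1.5) / (0.0434×0.6060^0.5) = 0.2283/0.03379 = 6.76.

6.76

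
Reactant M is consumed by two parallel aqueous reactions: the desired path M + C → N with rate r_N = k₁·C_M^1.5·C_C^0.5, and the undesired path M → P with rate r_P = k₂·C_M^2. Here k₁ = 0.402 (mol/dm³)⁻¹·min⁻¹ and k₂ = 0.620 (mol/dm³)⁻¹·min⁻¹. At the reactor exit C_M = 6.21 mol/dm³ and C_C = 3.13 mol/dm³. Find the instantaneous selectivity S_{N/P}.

0.460

S_{N/P} = r_N/r_P = (k₁·C_M^1.5·C_C^0.5)/(k₂·C_M^2) = (k₁/k₂)·C_M^-0.5·C_C^0.5.
= (0.402×6.210^1.5×3.130^0.5) / (0.620×6.210^2) = 11.01/23.91 = 0.460.
The undesired path is higher order in M, so low C_M (CSTR or dilute feed) favours N.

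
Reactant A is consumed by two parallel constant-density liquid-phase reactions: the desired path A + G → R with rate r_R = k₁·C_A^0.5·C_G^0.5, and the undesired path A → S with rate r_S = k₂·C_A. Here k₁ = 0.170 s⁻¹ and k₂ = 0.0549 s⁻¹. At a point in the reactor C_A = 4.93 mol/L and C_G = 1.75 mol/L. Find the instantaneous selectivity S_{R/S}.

1.84

S_{R/S} = r_R/r_S = (k₁·C_A^0.5·C_G^0.5)/(k₂·C_A) = (k₁/k₂)·C_A^-0.5·C_G^0.5.
= (0.170×4.930^0.5×1.750^0.5) / (0.0549×4.930) = 0.4993/0.2707 = 1.84.
The undesired path is higher order in A, so low C_A (CSTR or dilute feed) favours R.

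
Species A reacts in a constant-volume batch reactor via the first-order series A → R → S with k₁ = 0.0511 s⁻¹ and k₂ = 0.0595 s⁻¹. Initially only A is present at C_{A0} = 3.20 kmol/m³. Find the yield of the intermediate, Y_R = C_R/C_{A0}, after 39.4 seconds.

0.229

The intermediate concentration in a first-order A→B→C sequence is C_R = k₁C_{A0}(e^(−k₁t) − e^(−k₂t))/(k₂−k₁).
e^(−k₁t) = e^(−0.0511×39.4) = e^(−2.013) = 0.1335; e^(−k₂t) = e^(−2.344) = 0.09591.
C_R = 0.0511×3.20/(0.0595−0.0511) × (0.1335−0.09591) = 19.47×0.03763 = 0.7325 kmol/m³.
Y_R = C_R/C_{A0} = 0.7325/3.20 = 0.229.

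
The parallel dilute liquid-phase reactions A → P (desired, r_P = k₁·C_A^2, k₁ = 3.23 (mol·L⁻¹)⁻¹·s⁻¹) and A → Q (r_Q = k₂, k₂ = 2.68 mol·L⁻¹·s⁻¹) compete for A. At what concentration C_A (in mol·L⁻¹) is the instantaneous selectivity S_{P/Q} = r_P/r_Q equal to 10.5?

2.95 mol·L⁻¹

S_{P/Q} = (k₁/k₂)·C_A^2 ⇒ C_A = (S·k₂/k₁)^(0.5).
= (10.5×2.68/3.23)^(0.5) = (8.712)^(0.5) = 2.95 mol·L⁻¹.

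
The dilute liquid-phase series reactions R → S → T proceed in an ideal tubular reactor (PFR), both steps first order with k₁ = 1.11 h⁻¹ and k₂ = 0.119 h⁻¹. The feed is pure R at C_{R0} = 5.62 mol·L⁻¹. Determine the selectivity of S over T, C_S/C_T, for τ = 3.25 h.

Solving the coupled first-order balances gives C_S(τ) = [k₁/(k₂−k₁)]·C_{R0}·(e^(−k₁τ) − e^(−k₂τ)).
e^(−k₁τ) = e^(−1.11×3.25) = e^(−3.608) = 0.02712; e^(−k₂τ) = e^(−0.3867) = 0.6793.
C_S = 1.11×5.62/(0.119−1.11) × (0.02712−0.6793) = (-6.295)×(-0.6521) = 4.105 mol·L⁻¹.
C_R = C_{R0}e^(−k₁τ) = 0.1524 mol·L⁻¹, so C_T = C_{R0}−C_R−C_S = 1.362 mol·L⁻¹; C_S/C_T = 3.01.

3.01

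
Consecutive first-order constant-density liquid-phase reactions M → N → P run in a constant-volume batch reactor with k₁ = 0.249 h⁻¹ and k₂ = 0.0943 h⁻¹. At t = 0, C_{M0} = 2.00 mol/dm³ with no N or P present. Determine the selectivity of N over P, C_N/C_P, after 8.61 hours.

The intermediate concentration in a first-order A→B→C sequence is C_N = k₁C_{M0}(e^(−k₁t) − e^(−k₂t))/(k₂−k₁).
e^(−k₁t) = e^(−0.249×8.61) = e^(−2.144) = 0.1172; e^(−k₂t) = e^(−0.8119) = 0.4440.
C_N = 0.249×2.00/(0.0943−0.249) × (0.1172−0.4440) = (-3.219)×(-0.3268) = 1.052 mol/dm³.
C_M = C_{M0}e^(−k₁t) = 0.2344 mol/dm³, so C_P = C_{M0}−C_M−C_N = 0.7136 mol/dm³; C_N/C_P = 1.47.

1.47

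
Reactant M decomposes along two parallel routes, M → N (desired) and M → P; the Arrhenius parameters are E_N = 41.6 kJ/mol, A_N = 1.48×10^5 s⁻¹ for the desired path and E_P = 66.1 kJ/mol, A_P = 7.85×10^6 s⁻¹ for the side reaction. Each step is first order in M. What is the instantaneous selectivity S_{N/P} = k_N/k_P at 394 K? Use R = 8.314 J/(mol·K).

Since both paths have the same order in M, the concentration cancels and S_{N/P} = k_N/k_P = (A_N/A_P)·exp[(E_P−E_N)/(RT)].
(E_P−E_N)/(RT) = (66.1−41.6)×10³/(8.314×394) = 24500/3276 = 7.479.
k_N/k_P = (1.48×10^5/7.85×10^6)·exp(7.479) = 0.01885 × 1771 = 33.4.
Since E_N < E_P, lowering the temperature improves selectivity toward N.

33.4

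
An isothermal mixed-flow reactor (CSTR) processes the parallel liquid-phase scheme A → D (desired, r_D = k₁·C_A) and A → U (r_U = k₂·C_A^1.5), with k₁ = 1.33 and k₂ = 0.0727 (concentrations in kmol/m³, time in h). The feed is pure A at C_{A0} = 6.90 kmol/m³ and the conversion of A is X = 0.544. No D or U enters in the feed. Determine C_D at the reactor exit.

3.42 kmol/m³

Exit C_A = C_{A0}(1−X) = 6.90×0.456 = 3.146 kmol/m³.
Rates in a CSTR are evaluated at the outlet concentration: r_D = 1.33×3.146 = 4.185, r_U = 0.0727×3.146^1.5 = 0.4057.
Fraction of consumed A going to D: r_D/(r_D+r_U) = 0.9116.
C_D = 0.9116·C_{A0}·X = 0.9116×6.90×0.544 = 3.42 kmol/m³.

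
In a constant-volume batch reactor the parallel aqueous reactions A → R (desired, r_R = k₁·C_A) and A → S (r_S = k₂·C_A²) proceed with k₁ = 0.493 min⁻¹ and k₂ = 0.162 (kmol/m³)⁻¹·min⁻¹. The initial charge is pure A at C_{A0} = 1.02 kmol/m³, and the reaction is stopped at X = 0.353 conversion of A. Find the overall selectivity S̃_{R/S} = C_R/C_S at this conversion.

3.64

C_A = C_{A0}(1−X) = 0.6599 kmol/m³.
Along a PFR/batch, dC_R/dC_A = −r_R/(r_R+r_S) = −k₁/(k₁+k₂·C_A).
Integrating from C_{A0} to C_A: C_R = (0.493/0.162)·ln[(0.493+0.162·1.02)/(0.493+0.162·0.660)] = 3.043·ln(0.6582/0.5999) = 0.2824 kmol/m³.
C_S = (C_{A0}−C_A)−C_R = 0.07768 kmol/m³; S̃_{R/S} = 0.2824/0.07768 = 3.64.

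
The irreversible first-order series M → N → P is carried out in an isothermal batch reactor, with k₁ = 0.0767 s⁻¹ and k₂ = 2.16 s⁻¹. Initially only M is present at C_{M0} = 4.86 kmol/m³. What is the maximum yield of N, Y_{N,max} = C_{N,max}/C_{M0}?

Evaluating C_N at t_opt = ln(k₂/k₁)/(k₂−k₁) gives C_{N,max}/C_{M0} = (k₁/k₂)^[k₂/(k₂−k₁)].
= (0.0767/2.16)^(2.16/(2.16−0.0767)) = (0.03551)^(1.037) = 0.03140.

0.0314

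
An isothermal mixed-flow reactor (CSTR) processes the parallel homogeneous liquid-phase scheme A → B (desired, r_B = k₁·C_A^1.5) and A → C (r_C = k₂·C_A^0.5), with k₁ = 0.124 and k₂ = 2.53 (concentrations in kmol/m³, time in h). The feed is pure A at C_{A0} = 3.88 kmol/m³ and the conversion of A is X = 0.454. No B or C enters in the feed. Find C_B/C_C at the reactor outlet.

0.104

Exit C_A = C_{A0}(1−X) = 3.88×0.546 = 2.118 kmol/m³.
Rates in a CSTR are evaluated at the outlet concentration: r_B = 0.124×2.118^1.5 = 0.3823, r_C = 2.53×2.118^0.5 = 3.682.
Overall selectivity = C_B/C_C = r_Bτ/(r_Cτ) = r_B/r_C = 0.104.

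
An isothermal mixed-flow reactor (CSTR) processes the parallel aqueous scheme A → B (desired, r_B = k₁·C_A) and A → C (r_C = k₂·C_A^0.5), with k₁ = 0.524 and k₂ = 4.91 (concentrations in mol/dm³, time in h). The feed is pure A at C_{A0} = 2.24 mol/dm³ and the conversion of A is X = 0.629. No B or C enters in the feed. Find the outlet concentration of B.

Exit C_A = C_{A0}(1−X) = 2.24×0.371 = 0.8310 mol/dm³.
Rates in a CSTR are evaluated at the outlet concentration: r_B = 0.524×0.8310 = 0.4355, r_C = 4.91×0.8310^0.5 = 4.476.
Fraction of consumed A going to B: r_B/(r_B+r_C) = 0.08866.
C_B = 0.08866·C_{A0}·X = 0.08866×2.24×0.629 = 0.125 mol/dm³.

0.125 mol/dm³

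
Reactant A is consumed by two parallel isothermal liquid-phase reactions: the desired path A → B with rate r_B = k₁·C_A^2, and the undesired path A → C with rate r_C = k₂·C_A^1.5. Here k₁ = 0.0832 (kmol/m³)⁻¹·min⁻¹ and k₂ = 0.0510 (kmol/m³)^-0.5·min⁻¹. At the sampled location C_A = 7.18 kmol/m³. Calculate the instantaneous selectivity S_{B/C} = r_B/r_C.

S_{B/C} = r_B/r_C = (k₁·C_A^2)/(k₂·C_A^1.5) = (k₁/k₂)·C_A^0.5.
= (0.0832×7.180^2) / (0.0510×7.180^1.5) = 4.289/0.9812 = 4.37.
Since the desired path is higher order in A, keeping C_A high (PFR or concentrated feed) favours B.

4.37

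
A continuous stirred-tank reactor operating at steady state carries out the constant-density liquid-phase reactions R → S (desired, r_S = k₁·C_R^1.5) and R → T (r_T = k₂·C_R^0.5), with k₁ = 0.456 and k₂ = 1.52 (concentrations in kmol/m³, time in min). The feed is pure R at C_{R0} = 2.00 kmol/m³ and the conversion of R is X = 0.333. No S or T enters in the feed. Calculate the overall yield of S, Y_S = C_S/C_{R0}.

Exit C_R = C_{R0}(1−X) = 2.00×0.667 = 1.334 kmol/m³.
A CSTR operates uniformly at the exit composition, giving r_S = 0.7026 and r_T = 1.756 (each k·C_R^n at C_R = 1.334).
Fraction of consumed R going to S: r_S/(r_S+r_T) = 0.2858.
C_S = 0.2858·C_{R0}·X = 0.2858×2.00×0.333 = 0.190 kmol/m³; Y_S = C_S/C_{R0} = 0.0952.

0.0952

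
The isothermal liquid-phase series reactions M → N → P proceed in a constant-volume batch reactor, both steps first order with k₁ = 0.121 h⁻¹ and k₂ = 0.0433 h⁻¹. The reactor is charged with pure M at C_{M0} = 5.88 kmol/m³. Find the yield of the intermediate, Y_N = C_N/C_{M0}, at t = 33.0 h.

The intermediate concentration in a first-order A→B→C sequence is C_N = k₁C_{M0}(e^(−k₁t) − e^(−k₂t))/(k₂−k₁).
e^(−k₁t) = e^(−0.121×33.0) = e^(−3.993) = 0.01844; e^(−k₂t) = e^(−1.429) = 0.2396.
C_N = 0.121×5.88/(0.0433−0.121) × (0.01844−0.2396) = (-9.157)×(-0.2211) = 2.025 kmol/m³.
Y_N = C_N/C_{M0} = 2.025/5.88 = 0.344.

0.344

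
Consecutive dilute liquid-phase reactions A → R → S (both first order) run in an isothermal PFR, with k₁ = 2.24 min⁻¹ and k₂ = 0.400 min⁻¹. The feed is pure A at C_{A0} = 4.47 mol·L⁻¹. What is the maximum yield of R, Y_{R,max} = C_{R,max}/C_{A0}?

0.688

At the optimum, C_{R,max}/C_{A0} = (k₁/k₂)^[k₂/(k₂−k₁)].
= (2.24/0.400)^(0.400/(0.400−2.24)) = (5.600)^(-0.2174) = 0.6876.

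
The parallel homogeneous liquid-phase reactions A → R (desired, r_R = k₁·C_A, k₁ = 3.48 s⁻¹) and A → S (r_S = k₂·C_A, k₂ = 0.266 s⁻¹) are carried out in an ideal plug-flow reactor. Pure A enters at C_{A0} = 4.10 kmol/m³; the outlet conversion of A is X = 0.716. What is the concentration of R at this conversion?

2.73 kmol/m³

C_A = C_{A0}(1−X) = 1.164 kmol/m³.
Both paths are first order in A, so the instantaneous fraction to R is constant: dC_R/d(−C_A) = k₁/(k₁+k₂) = 0.9290.
C_R = 0.9290·(C_{A0}−C_A) = 0.9290×2.936 = 2.73 kmol/m³.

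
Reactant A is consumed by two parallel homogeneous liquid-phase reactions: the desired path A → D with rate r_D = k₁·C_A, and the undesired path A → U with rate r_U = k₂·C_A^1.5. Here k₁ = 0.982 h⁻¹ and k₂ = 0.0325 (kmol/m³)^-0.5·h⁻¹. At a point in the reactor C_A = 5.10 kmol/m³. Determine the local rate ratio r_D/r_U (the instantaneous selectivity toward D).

S_{D/U} = r_D/r_U = (k₁·C_A)/(k₂·C_A^1.5) = (k₁/k₂)·C_A^-0.5.
= (0.982×5.100) / (0.0325×5.100^1.5) = 5.008/0.3743 = 13.4.

13.4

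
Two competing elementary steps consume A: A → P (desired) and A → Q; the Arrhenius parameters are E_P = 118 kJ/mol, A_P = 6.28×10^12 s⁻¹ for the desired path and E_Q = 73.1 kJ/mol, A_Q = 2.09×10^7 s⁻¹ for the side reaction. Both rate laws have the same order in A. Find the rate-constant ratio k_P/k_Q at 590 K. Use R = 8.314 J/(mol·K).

k_P/k_Q = (A_P/A_Q)·exp[−(E_P−E_Q)/(RT)] = (A_P/A_Q)·exp[(E_Q−E_P)/(RT)].
(E_Q−E_P)/(RT) = (73.1−118)×10³/(8.314×590) = -44900/4905 = -9.153.
k_P/k_Q = (6.28×10^12/2.09×10^7)·exp(-9.153) = 3.005×10^5 × 1.059×10^-4 = 31.8.
Since E_P > E_Q, raising the temperature improves selectivity toward P.

31.8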